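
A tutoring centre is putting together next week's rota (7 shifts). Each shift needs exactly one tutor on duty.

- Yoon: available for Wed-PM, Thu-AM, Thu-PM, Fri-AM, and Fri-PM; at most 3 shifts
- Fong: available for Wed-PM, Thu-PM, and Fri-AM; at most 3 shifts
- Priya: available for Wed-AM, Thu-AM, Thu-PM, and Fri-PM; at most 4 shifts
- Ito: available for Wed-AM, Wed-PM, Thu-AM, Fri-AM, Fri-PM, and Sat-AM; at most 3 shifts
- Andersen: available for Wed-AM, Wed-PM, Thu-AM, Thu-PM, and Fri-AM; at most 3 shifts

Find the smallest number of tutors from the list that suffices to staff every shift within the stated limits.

2

7 slots to fill and no one can take more than 4, so at least ⌈7/4⌉ = 2 tutors are needed.
Priya and Ito alone can cover everything: Wed-AM→Priya, Wed-PM→Ito, Thu-AM→Priya, Thu-PM→Priya, Fri-AM→Ito, Fri-PM→Priya, Sat-AM→Ito.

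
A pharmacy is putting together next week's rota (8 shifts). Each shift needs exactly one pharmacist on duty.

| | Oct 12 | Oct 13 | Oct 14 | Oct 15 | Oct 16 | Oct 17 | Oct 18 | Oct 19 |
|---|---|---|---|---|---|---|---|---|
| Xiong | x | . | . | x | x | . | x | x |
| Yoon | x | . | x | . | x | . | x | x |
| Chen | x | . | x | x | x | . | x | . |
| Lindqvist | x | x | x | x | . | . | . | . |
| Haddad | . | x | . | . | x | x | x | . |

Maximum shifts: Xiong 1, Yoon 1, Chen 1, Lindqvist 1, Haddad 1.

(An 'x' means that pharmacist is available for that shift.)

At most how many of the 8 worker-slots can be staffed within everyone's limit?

5

Total capacity across all pharmacists is 1+1+1+1+1 = 5, and 8 slots are needed, so at most 5 can be filled.
An assignment achieving 5: Oct 13→Lindqvist, Oct 14→Yoon, Oct 15→Chen, Oct 17→Haddad, Oct 19→Xiong.
Loads: Xiong 1/1, Yoon 1/1, Chen 1/1, Lindqvist 1/1, Haddad 1/1.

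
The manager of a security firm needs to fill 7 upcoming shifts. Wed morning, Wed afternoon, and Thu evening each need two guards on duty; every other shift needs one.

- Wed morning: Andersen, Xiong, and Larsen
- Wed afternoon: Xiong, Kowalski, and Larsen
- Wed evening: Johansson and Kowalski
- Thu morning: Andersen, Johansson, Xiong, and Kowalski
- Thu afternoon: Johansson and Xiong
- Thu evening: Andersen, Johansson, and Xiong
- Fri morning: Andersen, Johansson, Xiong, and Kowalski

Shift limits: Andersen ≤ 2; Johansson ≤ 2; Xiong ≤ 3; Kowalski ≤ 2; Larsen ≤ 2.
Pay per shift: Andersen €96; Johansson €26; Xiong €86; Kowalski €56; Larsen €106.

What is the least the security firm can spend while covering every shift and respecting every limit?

Picking the cheapest available guard for each shift independently would cost €540, but that ignores the shift limits.
An optimal schedule: Wed morning→Andersen+Xiong, Wed afternoon→Xiong+Larsen, Wed evening→Johansson, Thu morning→Kowalski, Thu afternoon→Johansson, Thu evening→Andersen+Xiong, Fri morning→Kowalski.
Total: 96 + 86 + 86 + 106 + 26 + 56 + 26 + 96 + 86 + 56 = €720.

€720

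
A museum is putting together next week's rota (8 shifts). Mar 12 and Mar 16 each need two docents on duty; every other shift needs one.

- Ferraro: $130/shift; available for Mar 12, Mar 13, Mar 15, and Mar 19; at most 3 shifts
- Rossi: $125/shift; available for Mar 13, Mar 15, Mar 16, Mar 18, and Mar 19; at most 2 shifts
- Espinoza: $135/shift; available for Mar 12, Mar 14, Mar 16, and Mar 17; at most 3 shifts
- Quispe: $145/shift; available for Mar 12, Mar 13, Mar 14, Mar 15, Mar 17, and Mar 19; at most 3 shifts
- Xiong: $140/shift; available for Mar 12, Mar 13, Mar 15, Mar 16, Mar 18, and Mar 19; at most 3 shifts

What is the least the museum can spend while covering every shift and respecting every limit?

Picking the cheapest available docent for each shift independently would cost $1295, but that ignores the shift limits.
An optimal schedule: Mar 12→Ferraro+Xiong, Mar 13→Ferraro, Mar 14→Espinoza, Mar 15→Ferraro, Mar 16→Rossi+Espinoza, Mar 17→Espinoza, Mar 18→Rossi, Mar 19→Xiong.
Total: 130 + 140 + 130 + 135 + 130 + 125 + 135 + 135 + 125 + 140 = $1325.

$1325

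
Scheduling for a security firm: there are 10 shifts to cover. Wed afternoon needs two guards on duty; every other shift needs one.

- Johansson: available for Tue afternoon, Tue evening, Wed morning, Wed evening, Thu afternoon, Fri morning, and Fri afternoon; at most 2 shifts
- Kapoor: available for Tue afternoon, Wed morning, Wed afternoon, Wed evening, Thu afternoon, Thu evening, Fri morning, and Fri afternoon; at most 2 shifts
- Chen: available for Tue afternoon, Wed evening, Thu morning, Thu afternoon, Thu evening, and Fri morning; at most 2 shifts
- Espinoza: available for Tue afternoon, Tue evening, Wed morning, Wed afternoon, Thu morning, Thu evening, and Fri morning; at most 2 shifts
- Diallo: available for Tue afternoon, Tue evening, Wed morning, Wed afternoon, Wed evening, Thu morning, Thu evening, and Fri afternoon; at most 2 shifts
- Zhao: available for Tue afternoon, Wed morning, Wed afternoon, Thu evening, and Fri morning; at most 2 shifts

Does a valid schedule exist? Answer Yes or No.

Yes

One valid schedule: Tue afternoon→Diallo, Tue evening→Johansson, Wed morning→Espinoza, Wed afternoon→Diallo+Zhao, Wed evening→Kapoor, Thu morning→Chen, Thu afternoon→Johansson, Thu evening→Chen, Fri morning→Espinoza, Fri afternoon→Kapoor.
Loads: Johansson 2/2, Kapoor 2/2, Chen 2/2, Espinoza 2/2, Diallo 2/2, Zhao 1/2 — all within limits.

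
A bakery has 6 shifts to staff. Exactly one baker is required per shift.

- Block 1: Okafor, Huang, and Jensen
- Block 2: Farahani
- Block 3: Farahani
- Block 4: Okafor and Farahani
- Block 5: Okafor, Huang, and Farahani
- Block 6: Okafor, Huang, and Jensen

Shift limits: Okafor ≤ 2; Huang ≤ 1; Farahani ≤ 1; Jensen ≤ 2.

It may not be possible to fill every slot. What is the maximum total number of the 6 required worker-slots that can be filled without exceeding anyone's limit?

Total capacity across all bakers is 2+1+1+2 = 6, and 6 slots are needed, so at most 6 can be filled.
Shifts {Block 2, Block 3} need 2 slots but only Farahani are available for them, supplying at most 1 — so at least 1 slot must go unfilled.
An assignment achieving 5: Block 1→Okafor, Block 2→Farahani, Block 4→Okafor, Block 5→Huang, Block 6→Jensen.
Loads: Okafor 2/2, Huang 1/1, Farahani 1/1, Jensen 1/2.

5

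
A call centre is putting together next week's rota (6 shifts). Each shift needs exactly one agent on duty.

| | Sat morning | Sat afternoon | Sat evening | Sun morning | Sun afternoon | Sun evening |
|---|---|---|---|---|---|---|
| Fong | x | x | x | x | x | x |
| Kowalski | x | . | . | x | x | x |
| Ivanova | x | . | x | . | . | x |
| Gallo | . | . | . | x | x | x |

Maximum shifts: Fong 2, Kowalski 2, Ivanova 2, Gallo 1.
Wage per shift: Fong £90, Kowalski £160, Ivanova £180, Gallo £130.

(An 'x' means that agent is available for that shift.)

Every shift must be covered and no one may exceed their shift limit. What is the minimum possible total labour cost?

£810

Sat afternoon can only be covered by Fong, so that assignment is forced.
Picking the cheapest available agent for each shift independently would cost £540, but that ignores the shift limits.
An optimal schedule: Sat morning→Kowalski, Sat afternoon→Fong, Sat evening→Fong, Sun morning→Kowalski, Sun afternoon→Gallo, Sun evening→Ivanova.
Total: 160 + 90 + 90 + 160 + 130 + 180 = £810.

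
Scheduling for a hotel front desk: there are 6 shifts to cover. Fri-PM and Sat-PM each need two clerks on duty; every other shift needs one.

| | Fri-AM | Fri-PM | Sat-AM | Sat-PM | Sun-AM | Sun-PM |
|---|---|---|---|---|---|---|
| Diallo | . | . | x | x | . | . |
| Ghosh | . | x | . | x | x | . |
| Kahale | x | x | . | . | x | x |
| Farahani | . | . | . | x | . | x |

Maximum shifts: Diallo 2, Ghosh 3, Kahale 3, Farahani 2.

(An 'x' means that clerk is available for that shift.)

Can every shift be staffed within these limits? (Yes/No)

Yes

Fri-AM can only be covered by Kahale, so that assignment is forced.
Fri-PM can only be covered by Ghosh and Kahale, so that assignment is forced.
Sat-AM can only be covered by Diallo, so that assignment is forced.
One valid schedule: Fri-AM→Kahale, Fri-PM→Ghosh+Kahale, Sat-AM→Diallo, Sat-PM→Diallo+Ghosh, Sun-AM→Ghosh, Sun-PM→Kahale.
Loads: Diallo 2/2, Ghosh 3/3, Kahale 3/3, Farahani 0/2 — all within limits.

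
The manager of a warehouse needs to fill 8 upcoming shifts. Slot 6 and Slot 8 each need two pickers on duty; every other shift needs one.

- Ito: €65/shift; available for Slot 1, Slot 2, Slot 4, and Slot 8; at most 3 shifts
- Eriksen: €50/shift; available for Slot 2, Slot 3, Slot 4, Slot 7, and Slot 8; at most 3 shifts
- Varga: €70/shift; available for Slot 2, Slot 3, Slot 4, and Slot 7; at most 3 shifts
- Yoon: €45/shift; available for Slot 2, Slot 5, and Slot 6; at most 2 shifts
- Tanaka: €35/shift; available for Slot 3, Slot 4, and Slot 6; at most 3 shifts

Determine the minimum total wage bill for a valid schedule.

Slot 1 can only be covered by Ito, so that assignment is forced.
Slot 5 can only be covered by Yoon, so that assignment is forced.
Slot 6 can only be covered by Yoon and Tanaka, so that assignment is forced.
Picking the cheapest available picker for each shift independently would cost €470, but that ignores the shift limits.
An optimal schedule: Slot 1→Ito, Slot 2→Eriksen, Slot 3→Tanaka, Slot 4→Tanaka, Slot 5→Yoon, Slot 6→Tanaka+Yoon, Slot 7→Eriksen, Slot 8→Eriksen+Ito.
Total: 65 + 50 + 35 + 35 + 45 + 35 + 45 + 50 + 50 + 65 = €475.

€475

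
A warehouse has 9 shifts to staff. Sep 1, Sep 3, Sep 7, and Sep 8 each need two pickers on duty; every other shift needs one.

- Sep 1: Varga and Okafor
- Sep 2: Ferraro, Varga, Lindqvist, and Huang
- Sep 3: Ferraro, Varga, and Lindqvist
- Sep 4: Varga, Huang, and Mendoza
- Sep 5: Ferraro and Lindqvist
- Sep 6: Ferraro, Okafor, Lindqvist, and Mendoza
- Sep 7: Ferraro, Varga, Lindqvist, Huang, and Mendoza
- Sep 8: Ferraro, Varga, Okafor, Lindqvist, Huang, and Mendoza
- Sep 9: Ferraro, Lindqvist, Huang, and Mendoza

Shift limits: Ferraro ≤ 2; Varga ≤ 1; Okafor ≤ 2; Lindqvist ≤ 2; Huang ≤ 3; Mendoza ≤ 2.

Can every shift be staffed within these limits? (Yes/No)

Total capacity is 2+1+2+2+3+2 = 12 but 13 worker-slots are needed — infeasible.

No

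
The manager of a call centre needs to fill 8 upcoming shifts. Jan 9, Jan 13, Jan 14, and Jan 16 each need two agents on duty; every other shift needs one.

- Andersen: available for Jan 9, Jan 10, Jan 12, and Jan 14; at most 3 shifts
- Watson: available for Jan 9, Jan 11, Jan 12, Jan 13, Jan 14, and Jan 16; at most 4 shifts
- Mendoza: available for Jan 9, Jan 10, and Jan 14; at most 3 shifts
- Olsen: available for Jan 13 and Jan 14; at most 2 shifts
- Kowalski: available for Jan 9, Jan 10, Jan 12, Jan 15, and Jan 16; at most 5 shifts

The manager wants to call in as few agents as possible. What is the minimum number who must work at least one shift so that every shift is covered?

4

12 slots to fill and no one can take more than 5, so at least ⌈12/5⌉ = 3 agents are needed.
No set of 3 agents can cover every shift (each such set leaves at least one shift with no one available or exceeds a cap).
Andersen, Watson, Olsen, and Kowalski alone can cover everything: Jan 9→Andersen+Watson, Jan 10→Andersen, Jan 11→Watson, Jan 12→Kowalski, Jan 13→Watson+Olsen, Jan 14→Andersen+Olsen, Jan 15→Kowalski, Jan 16→Watson+Kowalski.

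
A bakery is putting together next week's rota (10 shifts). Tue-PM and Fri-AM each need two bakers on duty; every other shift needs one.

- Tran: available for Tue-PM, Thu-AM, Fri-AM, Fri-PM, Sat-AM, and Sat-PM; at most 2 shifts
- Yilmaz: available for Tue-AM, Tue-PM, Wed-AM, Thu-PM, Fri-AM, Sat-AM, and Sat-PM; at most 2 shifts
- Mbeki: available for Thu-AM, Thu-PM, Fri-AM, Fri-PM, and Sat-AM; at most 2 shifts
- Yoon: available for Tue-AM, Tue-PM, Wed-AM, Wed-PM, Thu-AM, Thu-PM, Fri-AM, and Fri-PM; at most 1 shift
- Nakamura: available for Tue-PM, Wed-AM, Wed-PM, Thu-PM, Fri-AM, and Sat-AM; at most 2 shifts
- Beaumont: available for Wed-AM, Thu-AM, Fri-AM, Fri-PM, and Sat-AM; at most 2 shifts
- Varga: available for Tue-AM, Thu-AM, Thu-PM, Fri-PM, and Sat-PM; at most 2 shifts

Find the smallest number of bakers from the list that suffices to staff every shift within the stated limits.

12 slots to fill and no one can take more than 2, so at least ⌈12/2⌉ = 6 bakers are needed.
Tran, Yilmaz, Mbeki, Nakamura, Beaumont, and Varga alone can cover everything: Tue-AM→Yilmaz, Tue-PM→Tran+Yilmaz, Wed-AM→Nakamura, Wed-PM→Nakamura, Thu-AM→Mbeki, Thu-PM→Varga, Fri-AM→Mbeki+Beaumont, Fri-PM→Varga, Sat-AM→Beaumont, Sat-PM→Tran.

6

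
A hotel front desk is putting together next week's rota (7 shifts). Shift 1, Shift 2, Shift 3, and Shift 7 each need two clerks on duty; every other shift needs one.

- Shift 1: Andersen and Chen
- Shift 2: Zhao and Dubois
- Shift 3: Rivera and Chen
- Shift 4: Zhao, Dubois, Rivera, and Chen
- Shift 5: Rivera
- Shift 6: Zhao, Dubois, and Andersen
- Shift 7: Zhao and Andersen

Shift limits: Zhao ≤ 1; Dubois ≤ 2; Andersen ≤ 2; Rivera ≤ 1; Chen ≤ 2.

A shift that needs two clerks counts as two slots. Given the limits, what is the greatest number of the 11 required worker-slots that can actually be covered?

Total capacity across all clerks is 1+2+2+1+2 = 8, and 11 slots are needed, so at most 8 can be filled.
An assignment achieving 8: Shift 1→Andersen+Chen, Shift 2→Zhao+Dubois, Shift 3→Chen, Shift 5→Rivera, Shift 6→Dubois, Shift 7→Andersen.
Loads: Zhao 1/1, Dubois 2/2, Andersen 2/2, Rivera 1/1, Chen 2/2.

8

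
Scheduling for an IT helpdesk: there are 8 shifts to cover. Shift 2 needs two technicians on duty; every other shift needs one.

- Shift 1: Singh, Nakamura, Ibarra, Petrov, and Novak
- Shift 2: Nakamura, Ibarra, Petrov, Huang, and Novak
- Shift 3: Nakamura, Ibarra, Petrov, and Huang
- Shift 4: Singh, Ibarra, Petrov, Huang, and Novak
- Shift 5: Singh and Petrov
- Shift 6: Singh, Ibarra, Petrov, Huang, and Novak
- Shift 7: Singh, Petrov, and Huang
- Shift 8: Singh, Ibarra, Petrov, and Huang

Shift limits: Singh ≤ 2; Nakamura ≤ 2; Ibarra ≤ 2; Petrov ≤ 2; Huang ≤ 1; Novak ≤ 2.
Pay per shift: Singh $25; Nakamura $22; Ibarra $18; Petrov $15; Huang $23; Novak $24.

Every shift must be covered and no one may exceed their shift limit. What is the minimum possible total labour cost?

$181

Picking the cheapest available technician for each shift independently would cost $138, but that ignores the shift limits.
An optimal schedule: Shift 1→Nakamura, Shift 2→Nakamura+Novak, Shift 3→Ibarra, Shift 4→Huang, Shift 5→Petrov, Shift 6→Novak, Shift 7→Petrov, Shift 8→Ibarra.
Total: 22 + 22 + 24 + 18 + 23 + 15 + 24 + 15 + 18 = $181.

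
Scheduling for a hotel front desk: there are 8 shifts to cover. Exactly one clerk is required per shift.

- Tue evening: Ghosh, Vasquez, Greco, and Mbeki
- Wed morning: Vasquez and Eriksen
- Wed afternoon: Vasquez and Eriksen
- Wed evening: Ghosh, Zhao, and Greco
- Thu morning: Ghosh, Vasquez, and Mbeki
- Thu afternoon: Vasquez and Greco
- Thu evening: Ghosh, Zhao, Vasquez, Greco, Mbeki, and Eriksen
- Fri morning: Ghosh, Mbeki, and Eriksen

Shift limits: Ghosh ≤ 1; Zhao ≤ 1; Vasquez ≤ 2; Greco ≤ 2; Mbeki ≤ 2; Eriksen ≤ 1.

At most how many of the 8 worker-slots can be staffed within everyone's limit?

Total capacity across all clerks is 1+1+2+2+2+1 = 9, and 8 slots are needed, so at most 8 can be filled.
An assignment achieving 8: Tue evening→Greco, Wed morning→Vasquez, Wed afternoon→Vasquez, Wed evening→Ghosh, Thu morning→Mbeki, Thu afternoon→Greco, Thu evening→Zhao, Fri morning→Mbeki.
Loads: Ghosh 1/1, Zhao 1/1, Vasquez 2/2, Greco 2/2, Mbeki 2/2, Eriksen 0/1.

8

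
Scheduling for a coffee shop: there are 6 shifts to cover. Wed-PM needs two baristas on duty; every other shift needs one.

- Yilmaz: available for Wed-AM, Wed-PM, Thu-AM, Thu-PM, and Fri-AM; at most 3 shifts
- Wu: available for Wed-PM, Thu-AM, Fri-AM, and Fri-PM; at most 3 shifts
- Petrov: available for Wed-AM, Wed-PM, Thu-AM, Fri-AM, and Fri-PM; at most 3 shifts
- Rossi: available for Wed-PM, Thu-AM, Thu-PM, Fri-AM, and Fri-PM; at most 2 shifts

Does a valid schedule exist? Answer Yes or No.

One valid schedule: Wed-AM→Yilmaz, Wed-PM→Wu+Petrov, Thu-AM→Yilmaz, Thu-PM→Yilmaz, Fri-AM→Wu, Fri-PM→Wu.
Loads: Yilmaz 3/3, Wu 3/3, Petrov 1/3, Rossi 0/2 — all within limits.

Yes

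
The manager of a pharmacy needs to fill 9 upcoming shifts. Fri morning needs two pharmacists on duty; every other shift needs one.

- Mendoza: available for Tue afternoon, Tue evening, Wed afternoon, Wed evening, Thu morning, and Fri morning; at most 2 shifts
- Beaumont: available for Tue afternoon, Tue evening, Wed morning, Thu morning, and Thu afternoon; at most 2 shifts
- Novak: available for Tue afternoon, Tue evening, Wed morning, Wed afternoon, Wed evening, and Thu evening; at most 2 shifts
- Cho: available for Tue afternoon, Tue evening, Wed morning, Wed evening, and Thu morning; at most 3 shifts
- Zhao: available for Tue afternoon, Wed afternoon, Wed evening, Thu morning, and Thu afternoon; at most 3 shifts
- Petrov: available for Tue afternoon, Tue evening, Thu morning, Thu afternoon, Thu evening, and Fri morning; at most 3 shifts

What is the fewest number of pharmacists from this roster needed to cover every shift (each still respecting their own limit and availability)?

4

10 slots to fill and no one can take more than 3, so at least ⌈10/3⌉ = 4 pharmacists are needed.
Mendoza, Beaumont, Cho, and Petrov alone can cover everything: Tue afternoon→Cho, Tue evening→Cho, Wed morning→Beaumont, Wed afternoon→Mendoza, Wed evening→Cho, Thu morning→Petrov, Thu afternoon→Beaumont, Thu evening→Petrov, Fri morning→Mendoza+Petrov.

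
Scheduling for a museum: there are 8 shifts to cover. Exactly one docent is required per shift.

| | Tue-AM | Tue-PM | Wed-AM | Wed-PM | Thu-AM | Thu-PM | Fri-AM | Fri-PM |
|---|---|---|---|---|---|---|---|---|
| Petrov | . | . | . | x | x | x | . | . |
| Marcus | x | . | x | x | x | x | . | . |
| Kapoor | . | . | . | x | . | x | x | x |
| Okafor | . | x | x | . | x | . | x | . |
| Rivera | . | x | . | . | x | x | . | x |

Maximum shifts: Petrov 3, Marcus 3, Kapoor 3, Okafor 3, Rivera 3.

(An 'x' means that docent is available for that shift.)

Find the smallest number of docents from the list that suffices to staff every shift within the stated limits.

8 slots to fill and no one can take more than 3, so at least ⌈8/3⌉ = 3 docents are needed.
Marcus, Kapoor, and Okafor alone can cover everything: Tue-AM→Marcus, Tue-PM→Okafor, Wed-AM→Marcus, Wed-PM→Marcus, Thu-AM→Okafor, Thu-PM→Kapoor, Fri-AM→Kapoor, Fri-PM→Kapoor.

3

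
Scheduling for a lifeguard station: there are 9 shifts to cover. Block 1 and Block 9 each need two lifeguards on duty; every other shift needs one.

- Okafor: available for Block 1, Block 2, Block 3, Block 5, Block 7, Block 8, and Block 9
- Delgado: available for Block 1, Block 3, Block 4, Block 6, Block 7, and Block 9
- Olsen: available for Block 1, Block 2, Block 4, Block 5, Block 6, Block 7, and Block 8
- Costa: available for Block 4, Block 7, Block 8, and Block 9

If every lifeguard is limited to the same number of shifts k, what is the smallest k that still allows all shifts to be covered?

With 4 lifeguards and 11 worker-slots to fill, someone must work at least ⌈11/4⌉ = 3 shifts, so k ≥ 3.
k = 3 works: Block 1→Delgado+Olsen, Block 2→Okafor, Block 3→Okafor, Block 4→Olsen, Block 5→Okafor, Block 6→Delgado, Block 7→Costa, Block 8→Olsen, Block 9→Delgado+Costa.
Loads: Okafor 3, Delgado 3, Olsen 3, Costa 2 — all ≤ 3.

3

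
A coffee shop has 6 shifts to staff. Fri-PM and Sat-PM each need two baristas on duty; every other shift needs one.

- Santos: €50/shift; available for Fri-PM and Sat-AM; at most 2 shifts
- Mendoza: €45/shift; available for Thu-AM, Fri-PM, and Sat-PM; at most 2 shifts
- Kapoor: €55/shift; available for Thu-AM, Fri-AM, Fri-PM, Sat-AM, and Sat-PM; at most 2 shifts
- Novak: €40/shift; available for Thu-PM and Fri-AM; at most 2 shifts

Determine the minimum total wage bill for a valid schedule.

Thu-PM can only be covered by Novak, so that assignment is forced.
Sat-PM can only be covered by Mendoza and Kapoor, so that assignment is forced.
Picking the cheapest available barista for each shift independently would cost €370, but that ignores the shift limits.
An optimal schedule: Thu-AM→Mendoza, Thu-PM→Novak, Fri-AM→Novak, Fri-PM→Santos+Kapoor, Sat-AM→Santos, Sat-PM→Mendoza+Kapoor.
Total: 45 + 40 + 40 + 50 + 55 + 50 + 45 + 55 = €380.

€380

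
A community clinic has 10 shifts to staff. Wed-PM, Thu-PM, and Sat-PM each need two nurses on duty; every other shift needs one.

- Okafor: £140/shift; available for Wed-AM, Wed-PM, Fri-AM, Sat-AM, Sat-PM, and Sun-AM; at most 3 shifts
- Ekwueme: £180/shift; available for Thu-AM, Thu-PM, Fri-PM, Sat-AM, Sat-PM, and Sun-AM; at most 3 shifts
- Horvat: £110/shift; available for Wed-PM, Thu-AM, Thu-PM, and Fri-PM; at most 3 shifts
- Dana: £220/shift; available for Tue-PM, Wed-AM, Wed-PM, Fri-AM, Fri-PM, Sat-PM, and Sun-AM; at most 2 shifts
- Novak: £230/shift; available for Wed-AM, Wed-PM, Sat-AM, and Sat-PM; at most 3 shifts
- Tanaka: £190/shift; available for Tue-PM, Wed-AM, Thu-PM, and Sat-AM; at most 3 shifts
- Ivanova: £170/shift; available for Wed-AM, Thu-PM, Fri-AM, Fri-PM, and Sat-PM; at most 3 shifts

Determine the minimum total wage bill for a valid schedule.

£1990

Picking the cheapest available nurse for each shift independently would cost £1810, but that ignores the shift limits.
An optimal schedule: Tue-PM→Tanaka, Wed-AM→Ivanova, Wed-PM→Horvat+Okafor, Thu-AM→Horvat, Thu-PM→Ivanova+Ekwueme, Fri-AM→Okafor, Fri-PM→Horvat, Sat-AM→Ekwueme, Sat-PM→Ivanova+Ekwueme, Sun-AM→Okafor.
Total: 190 + 170 + 110 + 140 + 110 + 170 + 180 + 140 + 110 + 180 + 170 + 180 + 140 = £1990.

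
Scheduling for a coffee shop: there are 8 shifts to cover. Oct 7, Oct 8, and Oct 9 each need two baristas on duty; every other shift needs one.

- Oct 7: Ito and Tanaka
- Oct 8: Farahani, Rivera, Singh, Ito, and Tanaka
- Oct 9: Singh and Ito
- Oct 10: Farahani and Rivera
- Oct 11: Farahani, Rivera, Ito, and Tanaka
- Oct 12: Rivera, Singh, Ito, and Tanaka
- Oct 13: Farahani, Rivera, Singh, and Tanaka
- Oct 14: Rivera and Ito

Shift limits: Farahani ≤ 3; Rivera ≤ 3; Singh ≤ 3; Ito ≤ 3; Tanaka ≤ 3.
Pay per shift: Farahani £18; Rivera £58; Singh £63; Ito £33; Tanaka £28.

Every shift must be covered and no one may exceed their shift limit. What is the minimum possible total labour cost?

Oct 7 can only be covered by Ito and Tanaka, so that assignment is forced.
Oct 9 can only be covered by Singh and Ito, so that assignment is forced.
Picking the cheapest available barista for each shift independently would cost £318, but that ignores the shift limits.
An optimal schedule: Oct 7→Tanaka+Ito, Oct 8→Tanaka+Rivera, Oct 9→Ito+Singh, Oct 10→Farahani, Oct 11→Farahani, Oct 12→Tanaka, Oct 13→Farahani, Oct 14→Ito.
Total: 28 + 33 + 28 + 58 + 33 + 63 + 18 + 18 + 28 + 18 + 33 = £358.

£358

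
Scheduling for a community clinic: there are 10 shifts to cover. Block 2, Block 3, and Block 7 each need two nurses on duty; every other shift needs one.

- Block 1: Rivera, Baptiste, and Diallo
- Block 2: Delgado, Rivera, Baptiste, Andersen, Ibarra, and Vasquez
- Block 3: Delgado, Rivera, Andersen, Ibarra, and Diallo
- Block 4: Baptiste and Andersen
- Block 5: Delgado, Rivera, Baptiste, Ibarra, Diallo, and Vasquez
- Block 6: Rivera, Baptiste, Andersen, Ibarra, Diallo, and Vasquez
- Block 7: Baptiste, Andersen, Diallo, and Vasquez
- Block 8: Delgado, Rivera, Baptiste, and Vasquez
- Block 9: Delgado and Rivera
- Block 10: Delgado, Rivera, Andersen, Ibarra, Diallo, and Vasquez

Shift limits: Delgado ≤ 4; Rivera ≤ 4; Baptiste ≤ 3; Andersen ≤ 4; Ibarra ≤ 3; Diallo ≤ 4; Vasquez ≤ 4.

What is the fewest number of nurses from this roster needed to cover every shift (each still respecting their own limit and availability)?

4

13 slots to fill and no one can take more than 4, so at least ⌈13/4⌉ = 4 nurses are needed.
Delgado, Rivera, Baptiste, and Andersen alone can cover everything: Block 1→Rivera, Block 2→Baptiste+Andersen, Block 3→Delgado+Rivera, Block 4→Baptiste, Block 5→Delgado, Block 6→Rivera, Block 7→Baptiste+Andersen, Block 8→Delgado, Block 9→Delgado, Block 10→Rivera.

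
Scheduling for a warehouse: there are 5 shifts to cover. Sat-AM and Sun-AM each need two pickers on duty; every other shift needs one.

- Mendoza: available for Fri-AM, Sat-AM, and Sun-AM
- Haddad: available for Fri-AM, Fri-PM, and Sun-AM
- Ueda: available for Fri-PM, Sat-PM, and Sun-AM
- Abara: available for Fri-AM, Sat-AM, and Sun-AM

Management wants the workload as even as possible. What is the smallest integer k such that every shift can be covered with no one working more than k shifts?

With 4 pickers and 7 worker-slots to fill, someone must work at least ⌈7/4⌉ = 2 shifts, so k ≥ 2.
k = 2 works: Fri-AM→Mendoza, Fri-PM→Haddad, Sat-AM→Mendoza+Abara, Sat-PM→Ueda, Sun-AM→Haddad+Ueda.
Loads: Mendoza 2, Haddad 2, Ueda 2, Abara 1 — all ≤ 2.

2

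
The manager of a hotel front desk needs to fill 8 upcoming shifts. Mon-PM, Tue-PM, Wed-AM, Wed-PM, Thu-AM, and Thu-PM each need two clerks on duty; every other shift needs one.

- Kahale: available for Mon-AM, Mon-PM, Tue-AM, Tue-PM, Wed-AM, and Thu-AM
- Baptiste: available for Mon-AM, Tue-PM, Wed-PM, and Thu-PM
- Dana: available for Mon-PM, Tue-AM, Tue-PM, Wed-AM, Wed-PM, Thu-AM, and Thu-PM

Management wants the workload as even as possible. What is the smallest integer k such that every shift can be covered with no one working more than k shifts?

With 3 clerks and 14 worker-slots to fill, someone must work at least ⌈14/3⌉ = 5 shifts, so k ≥ 5.
k = 5 works: Mon-AM→Baptiste, Mon-PM→Kahale+Dana, Tue-AM→Kahale, Tue-PM→Kahale+Baptiste, Wed-AM→Kahale+Dana, Wed-PM→Baptiste+Dana, Thu-AM→Kahale+Dana, Thu-PM→Baptiste+Dana.
Loads: Kahale 5, Baptiste 4, Dana 5 — all ≤ 5.

5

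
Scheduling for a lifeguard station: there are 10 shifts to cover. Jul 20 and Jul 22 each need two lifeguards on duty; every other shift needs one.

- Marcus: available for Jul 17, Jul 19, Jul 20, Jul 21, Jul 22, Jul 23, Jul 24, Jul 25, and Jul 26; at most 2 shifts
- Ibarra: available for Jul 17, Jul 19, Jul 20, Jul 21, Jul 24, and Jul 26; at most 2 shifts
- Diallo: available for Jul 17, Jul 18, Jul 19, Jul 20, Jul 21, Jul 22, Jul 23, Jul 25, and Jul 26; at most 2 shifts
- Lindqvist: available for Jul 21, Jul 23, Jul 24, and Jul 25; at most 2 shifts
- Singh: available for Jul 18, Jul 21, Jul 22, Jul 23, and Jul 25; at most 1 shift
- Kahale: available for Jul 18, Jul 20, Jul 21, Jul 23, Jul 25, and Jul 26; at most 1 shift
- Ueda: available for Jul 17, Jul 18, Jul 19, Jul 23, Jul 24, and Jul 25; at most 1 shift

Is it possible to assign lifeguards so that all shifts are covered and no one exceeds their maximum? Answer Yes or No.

Total capacity is 2+2+2+2+1+1+1 = 11 but 12 worker-slots are needed — infeasible.

No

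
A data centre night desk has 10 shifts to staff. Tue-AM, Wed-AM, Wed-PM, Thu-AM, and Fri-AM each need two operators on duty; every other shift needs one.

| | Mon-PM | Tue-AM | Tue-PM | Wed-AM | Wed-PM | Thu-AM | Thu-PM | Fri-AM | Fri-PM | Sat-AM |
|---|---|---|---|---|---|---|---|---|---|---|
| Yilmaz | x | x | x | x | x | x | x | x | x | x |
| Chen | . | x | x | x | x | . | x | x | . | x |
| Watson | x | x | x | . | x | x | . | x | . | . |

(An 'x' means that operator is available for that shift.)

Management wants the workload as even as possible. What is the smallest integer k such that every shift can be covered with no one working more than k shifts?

5

With 3 operators and 15 worker-slots to fill, someone must work at least ⌈15/3⌉ = 5 shifts, so k ≥ 5.
k = 5 works: Mon-PM→Yilmaz, Tue-AM→Chen+Watson, Tue-PM→Watson, Wed-AM→Yilmaz+Chen, Wed-PM→Chen+Watson, Thu-AM→Yilmaz+Watson, Thu-PM→Yilmaz, Fri-AM→Chen+Watson, Fri-PM→Yilmaz, Sat-AM→Chen.
Loads: Yilmaz 5, Chen 5, Watson 5 — all ≤ 5.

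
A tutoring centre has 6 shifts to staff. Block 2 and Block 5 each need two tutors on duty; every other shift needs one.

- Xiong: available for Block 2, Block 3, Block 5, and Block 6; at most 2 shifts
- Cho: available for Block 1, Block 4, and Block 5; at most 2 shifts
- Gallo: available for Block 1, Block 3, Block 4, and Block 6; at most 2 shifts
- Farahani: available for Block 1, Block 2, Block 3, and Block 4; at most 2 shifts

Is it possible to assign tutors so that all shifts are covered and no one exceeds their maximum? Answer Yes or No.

Block 2 can only be covered by Xiong and Farahani, so that assignment is forced.
Block 5 can only be covered by Xiong and Cho, so that assignment is forced.
One valid schedule: Block 1→Cho, Block 2→Xiong+Farahani, Block 3→Gallo, Block 4→Farahani, Block 5→Xiong+Cho, Block 6→Gallo.
Loads: Xiong 2/2, Cho 2/2, Gallo 2/2, Farahani 2/2 — all within limits.

Yes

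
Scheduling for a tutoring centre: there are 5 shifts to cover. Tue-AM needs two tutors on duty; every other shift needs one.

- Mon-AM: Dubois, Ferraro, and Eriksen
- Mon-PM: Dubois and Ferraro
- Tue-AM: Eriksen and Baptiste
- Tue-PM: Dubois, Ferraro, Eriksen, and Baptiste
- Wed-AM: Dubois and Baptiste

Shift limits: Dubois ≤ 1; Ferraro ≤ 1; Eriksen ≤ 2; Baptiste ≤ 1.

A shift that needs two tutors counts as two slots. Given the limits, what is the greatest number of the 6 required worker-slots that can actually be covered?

Total capacity across all tutors is 1+1+2+1 = 5, and 6 slots are needed, so at most 5 can be filled.
An assignment achieving 5: Mon-AM→Ferraro, Mon-PM→Dubois, Tue-AM→Eriksen+Baptiste, Tue-PM→Eriksen.
Loads: Dubois 1/1, Ferraro 1/1, Eriksen 2/2, Baptiste 1/1.

5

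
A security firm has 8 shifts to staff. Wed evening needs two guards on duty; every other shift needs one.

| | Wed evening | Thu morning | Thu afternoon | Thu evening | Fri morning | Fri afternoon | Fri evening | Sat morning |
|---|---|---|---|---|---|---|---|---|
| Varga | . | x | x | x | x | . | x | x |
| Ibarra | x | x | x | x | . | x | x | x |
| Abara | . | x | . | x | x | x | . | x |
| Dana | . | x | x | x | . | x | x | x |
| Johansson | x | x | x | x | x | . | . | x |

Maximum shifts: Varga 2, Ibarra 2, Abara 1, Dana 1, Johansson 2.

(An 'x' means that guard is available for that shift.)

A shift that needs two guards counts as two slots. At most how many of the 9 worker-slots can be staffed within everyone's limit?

8

Total capacity across all guards is 2+2+1+1+2 = 8, and 9 slots are needed, so at most 8 can be filled.
An assignment achieving 8: Wed evening→Ibarra+Johansson, Thu morning→Abara, Thu afternoon→Dana, Thu evening→Johansson, Fri morning→Varga, Fri afternoon→Ibarra, Fri evening→Varga.
Loads: Varga 2/2, Ibarra 2/2, Abara 1/1, Dana 1/1, Johansson 2/2.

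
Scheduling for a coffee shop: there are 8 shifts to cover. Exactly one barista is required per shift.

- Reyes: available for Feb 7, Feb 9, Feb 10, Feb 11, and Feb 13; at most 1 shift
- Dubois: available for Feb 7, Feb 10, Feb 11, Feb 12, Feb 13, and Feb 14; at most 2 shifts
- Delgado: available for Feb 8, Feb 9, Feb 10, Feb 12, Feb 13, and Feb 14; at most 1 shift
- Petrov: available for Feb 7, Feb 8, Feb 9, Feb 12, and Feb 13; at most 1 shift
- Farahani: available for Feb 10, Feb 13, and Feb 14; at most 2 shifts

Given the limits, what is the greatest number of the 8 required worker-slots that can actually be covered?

Total capacity across all baristas is 1+2+1+1+2 = 7, and 8 slots are needed, so at most 7 can be filled.
An assignment achieving 7: Feb 7→Dubois, Feb 8→Delgado, Feb 9→Petrov, Feb 10→Farahani, Feb 11→Reyes, Feb 12→Dubois, Feb 14→Farahani.
Loads: Reyes 1/1, Dubois 2/2, Delgado 1/1, Petrov 1/1, Farahani 2/2.

7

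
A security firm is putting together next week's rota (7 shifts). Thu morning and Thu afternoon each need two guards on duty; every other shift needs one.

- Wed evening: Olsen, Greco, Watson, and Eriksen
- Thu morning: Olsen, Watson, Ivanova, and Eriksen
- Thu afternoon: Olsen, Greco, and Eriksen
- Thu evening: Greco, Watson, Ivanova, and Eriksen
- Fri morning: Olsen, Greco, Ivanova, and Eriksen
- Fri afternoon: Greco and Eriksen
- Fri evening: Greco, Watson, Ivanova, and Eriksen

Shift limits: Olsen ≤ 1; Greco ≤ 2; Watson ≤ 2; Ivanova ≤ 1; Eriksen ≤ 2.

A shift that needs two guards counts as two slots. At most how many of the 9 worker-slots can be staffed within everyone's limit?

8

Total capacity across all guards is 1+2+2+1+2 = 8, and 9 slots are needed, so at most 8 can be filled.
An assignment achieving 8: Wed evening→Watson, Thu morning→Watson+Ivanova, Thu afternoon→Olsen+Greco, Thu evening→Eriksen, Fri morning→Eriksen, Fri afternoon→Greco.
Loads: Olsen 1/1, Greco 2/2, Watson 2/2, Ivanova 1/1, Eriksen 2/2.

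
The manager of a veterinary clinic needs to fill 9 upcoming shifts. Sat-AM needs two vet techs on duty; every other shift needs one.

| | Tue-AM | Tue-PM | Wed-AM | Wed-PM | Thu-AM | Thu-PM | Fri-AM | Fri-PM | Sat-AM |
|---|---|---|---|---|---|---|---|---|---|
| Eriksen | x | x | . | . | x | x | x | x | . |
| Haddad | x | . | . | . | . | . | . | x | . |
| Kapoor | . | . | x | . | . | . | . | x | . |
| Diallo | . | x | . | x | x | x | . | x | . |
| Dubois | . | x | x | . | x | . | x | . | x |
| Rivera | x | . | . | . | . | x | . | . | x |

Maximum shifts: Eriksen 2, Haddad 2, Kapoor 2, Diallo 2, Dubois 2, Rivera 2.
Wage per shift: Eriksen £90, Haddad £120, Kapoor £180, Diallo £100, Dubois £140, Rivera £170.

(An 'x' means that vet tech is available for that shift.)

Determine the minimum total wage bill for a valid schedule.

Wed-PM can only be covered by Diallo, so that assignment is forced.
Sat-AM can only be covered by Dubois and Rivera, so that assignment is forced.
Picking the cheapest available vet tech for each shift independently would cost £1090, but that ignores the shift limits.
An optimal schedule: Tue-AM→Haddad, Tue-PM→Eriksen, Wed-AM→Dubois, Wed-PM→Diallo, Thu-AM→Diallo, Thu-PM→Rivera, Fri-AM→Eriksen, Fri-PM→Haddad, Sat-AM→Dubois+Rivera.
Total: 120 + 90 + 140 + 100 + 100 + 170 + 90 + 120 + 140 + 170 = £1240.

£1240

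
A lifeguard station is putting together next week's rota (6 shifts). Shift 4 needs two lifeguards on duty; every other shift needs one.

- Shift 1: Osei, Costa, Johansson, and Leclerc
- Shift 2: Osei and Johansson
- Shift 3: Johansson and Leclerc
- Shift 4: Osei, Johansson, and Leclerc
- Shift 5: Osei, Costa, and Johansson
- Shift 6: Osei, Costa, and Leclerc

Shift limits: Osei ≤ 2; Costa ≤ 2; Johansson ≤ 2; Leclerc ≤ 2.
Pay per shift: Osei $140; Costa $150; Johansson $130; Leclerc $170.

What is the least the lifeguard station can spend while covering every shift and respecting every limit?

Picking the cheapest available lifeguard for each shift independently would cost $930, but that ignores the shift limits.
An optimal schedule: Shift 1→Leclerc, Shift 2→Osei, Shift 3→Johansson, Shift 4→Osei+Johansson, Shift 5→Costa, Shift 6→Costa.
Total: 170 + 140 + 130 + 140 + 130 + 150 + 150 = $1010.

$1010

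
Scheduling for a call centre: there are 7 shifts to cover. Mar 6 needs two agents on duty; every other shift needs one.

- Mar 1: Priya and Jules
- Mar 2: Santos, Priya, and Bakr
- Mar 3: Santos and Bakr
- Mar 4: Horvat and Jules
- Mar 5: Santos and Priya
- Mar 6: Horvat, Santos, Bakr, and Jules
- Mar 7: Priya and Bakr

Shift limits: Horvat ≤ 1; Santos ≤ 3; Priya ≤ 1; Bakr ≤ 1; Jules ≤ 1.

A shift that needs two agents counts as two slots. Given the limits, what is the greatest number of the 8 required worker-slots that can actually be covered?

7

Total capacity across all agents is 1+3+1+1+1 = 7, and 8 slots are needed, so at most 7 can be filled.
An assignment achieving 7: Mar 1→Priya, Mar 2→Santos, Mar 3→Santos, Mar 4→Horvat, Mar 5→Santos, Mar 6→Jules, Mar 7→Bakr.
Loads: Horvat 1/1, Santos 3/3, Priya 1/1, Bakr 1/1, Jules 1/1.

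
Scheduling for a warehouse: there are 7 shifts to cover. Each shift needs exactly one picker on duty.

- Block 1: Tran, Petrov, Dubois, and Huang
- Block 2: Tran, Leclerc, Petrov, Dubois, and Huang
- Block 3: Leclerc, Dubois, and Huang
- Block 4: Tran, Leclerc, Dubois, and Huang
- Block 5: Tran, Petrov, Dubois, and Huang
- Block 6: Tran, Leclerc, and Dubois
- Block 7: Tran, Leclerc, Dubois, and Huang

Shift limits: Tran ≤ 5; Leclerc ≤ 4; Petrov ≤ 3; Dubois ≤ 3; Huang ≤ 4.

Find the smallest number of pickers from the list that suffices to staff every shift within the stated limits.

2

7 slots to fill and no one can take more than 5, so at least ⌈7/5⌉ = 2 pickers are needed.
Tran and Leclerc alone can cover everything: Block 1→Tran, Block 2→Tran, Block 3→Leclerc, Block 4→Tran, Block 5→Tran, Block 6→Tran, Block 7→Leclerc.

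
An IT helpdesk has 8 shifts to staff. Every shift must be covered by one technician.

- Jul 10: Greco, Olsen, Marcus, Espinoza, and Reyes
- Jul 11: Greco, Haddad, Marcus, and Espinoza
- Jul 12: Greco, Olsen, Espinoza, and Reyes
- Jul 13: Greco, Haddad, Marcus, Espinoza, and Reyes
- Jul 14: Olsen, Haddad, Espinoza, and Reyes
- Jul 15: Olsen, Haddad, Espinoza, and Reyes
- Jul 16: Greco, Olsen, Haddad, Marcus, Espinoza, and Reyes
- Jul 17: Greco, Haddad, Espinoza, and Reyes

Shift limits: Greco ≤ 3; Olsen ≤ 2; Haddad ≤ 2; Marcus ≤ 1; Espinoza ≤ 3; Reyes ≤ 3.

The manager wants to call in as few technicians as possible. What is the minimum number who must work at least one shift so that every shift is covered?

8 slots to fill and no one can take more than 3, so at least ⌈8/3⌉ = 3 technicians are needed.
Greco, Olsen, and Espinoza alone can cover everything: Jul 10→Espinoza, Jul 11→Greco, Jul 12→Espinoza, Jul 13→Greco, Jul 14→Olsen, Jul 15→Olsen, Jul 16→Espinoza, Jul 17→Greco.

3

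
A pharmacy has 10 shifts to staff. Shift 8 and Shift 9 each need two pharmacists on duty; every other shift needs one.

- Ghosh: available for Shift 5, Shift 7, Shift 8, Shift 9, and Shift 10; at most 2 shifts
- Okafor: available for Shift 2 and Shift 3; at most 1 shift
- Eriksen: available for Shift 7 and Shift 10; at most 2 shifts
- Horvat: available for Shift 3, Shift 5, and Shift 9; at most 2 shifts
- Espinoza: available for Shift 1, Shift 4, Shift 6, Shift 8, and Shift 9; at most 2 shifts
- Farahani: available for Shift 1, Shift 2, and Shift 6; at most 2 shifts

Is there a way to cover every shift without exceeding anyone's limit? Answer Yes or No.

Total capacity is 2+1+2+2+2+2 = 11 but 12 worker-slots are needed — infeasible.

No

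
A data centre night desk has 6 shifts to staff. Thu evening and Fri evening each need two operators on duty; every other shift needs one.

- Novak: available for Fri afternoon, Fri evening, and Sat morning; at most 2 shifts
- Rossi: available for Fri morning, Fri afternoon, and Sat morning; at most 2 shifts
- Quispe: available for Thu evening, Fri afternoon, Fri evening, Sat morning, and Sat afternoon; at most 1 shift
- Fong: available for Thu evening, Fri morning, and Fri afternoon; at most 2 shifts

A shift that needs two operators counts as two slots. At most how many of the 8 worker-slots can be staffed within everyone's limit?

Total capacity across all operators is 2+2+1+2 = 7, and 8 slots are needed, so at most 7 can be filled.
Shifts {Thu evening, Fri evening} need 4 slots but only Novak, Quispe, and Fong are available for them, supplying at most 3 — so at least 1 slot must go unfilled.
An assignment achieving 6: Thu evening→Fong, Fri morning→Rossi, Fri afternoon→Rossi, Fri evening→Novak, Sat morning→Novak, Sat afternoon→Quispe.
Loads: Novak 2/2, Rossi 2/2, Quispe 1/1, Fong 1/2.

6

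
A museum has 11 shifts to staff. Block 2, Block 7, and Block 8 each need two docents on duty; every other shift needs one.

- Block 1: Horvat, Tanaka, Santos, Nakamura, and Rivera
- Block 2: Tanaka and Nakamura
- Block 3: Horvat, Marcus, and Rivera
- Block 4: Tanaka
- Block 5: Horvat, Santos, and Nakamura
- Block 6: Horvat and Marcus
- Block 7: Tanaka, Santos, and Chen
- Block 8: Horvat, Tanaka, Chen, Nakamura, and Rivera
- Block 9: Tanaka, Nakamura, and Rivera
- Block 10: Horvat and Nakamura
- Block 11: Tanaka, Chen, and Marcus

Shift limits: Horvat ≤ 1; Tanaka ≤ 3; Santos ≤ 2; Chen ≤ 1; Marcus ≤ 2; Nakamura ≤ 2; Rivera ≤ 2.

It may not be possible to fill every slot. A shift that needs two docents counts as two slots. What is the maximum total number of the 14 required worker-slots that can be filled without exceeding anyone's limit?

13

Total capacity across all docents is 1+3+2+1+2+2+2 = 13, and 14 slots are needed, so at most 13 can be filled.
An assignment achieving 13: Block 1→Rivera, Block 2→Tanaka+Nakamura, Block 3→Marcus, Block 4→Tanaka, Block 5→Santos, Block 6→Horvat, Block 7→Tanaka+Santos, Block 8→Chen, Block 9→Rivera, Block 10→Nakamura, Block 11→Marcus.
Loads: Horvat 1/1, Tanaka 3/3, Santos 2/2, Chen 1/1, Marcus 2/2, Nakamura 2/2, Rivera 2/2.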